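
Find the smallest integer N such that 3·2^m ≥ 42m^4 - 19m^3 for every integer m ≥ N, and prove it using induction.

N = 22

At m = 21: 6291456 < 7992243, so the inequality fails and N ≥ 22. We prove 3·2^m ≥ 42m^4 - 19m^3 for all m ≥ 22.
Base case (m = 22): 3·2^m = 12582912 and 42m^4 - 19m^3 = 9636440, so 12582912 ≥ 9636440.
Suppose the result is true for m = j, so 3·2^j ≥ 42j^4 - 19j^3.
Then 3·2^(j + 1) = 2·(3·2^j) ≥ 2·(42j^4 - 19j^3).
Also, for j ≥ 22 we have 2·(42j^4 - 19j^3) ≥ 42(j+1)^4 - 19(j+1)^3, since 2·(42j^4 - 19j^3) − (42(j+1)^4 - 19(j+1)^3) = 42j^4 - 187j^3 - 195j^2 - 111j - 23, which is nonnegative for all j ≥ 22.
Combining, 3·2^(j + 1) ≥ 42(j+1)^4 - 19(j+1)^3.
This completes the induction.
Hence the smallest such N is 22.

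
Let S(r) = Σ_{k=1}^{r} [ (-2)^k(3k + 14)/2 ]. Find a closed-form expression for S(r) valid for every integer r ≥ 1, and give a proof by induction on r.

S(r) = (-2)^r(r + 5) - 5

We claim S(r) = (-2)^r(r + 5) - 5 for all r ≥ 1.
Base step (r = 1): S(1) = -17, and the closed form gives -17. They agree.
Inductive step: assume the claim holds for r = k, so S(k) = (-2)^k(k + 5) - 5.
Then S(k+1) = S(k) + ((-2)^k(-3k - 17)) = ((-2)^k(k + 5) - 5) + ((-2)^k(-3k - 17)).
Simplifying, S(k+1) = -2(-2)^k·k - 12(-2)^k - 5 = (-2)^(k+1)((k+1) + 5) - 5,
which is the closed form with r = k+1.
Hence, by induction on r, the claim holds for every r ≥ 1.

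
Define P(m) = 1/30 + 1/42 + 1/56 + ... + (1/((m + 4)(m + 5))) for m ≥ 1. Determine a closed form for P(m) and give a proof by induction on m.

We claim P(m) = m/(5(m + 5)) for all m ≥ 1.
Base case (m = 1): P(1) = 1/30, and the closed form gives 1/30. They agree.
Inductive step: assume the claim holds for m = i, so P(i) = i/(5(i + 5)).
Then P(i+1) = P(i) + (1/((i + 5)(i + 6))) = (i/(5(i + 5))) + (1/((i + 5)(i + 6))).
Simplifying, P(i+1) = (i + 1)/(5(i + 6)) = (i+1)/(5((i+1) + 5)),
which is the closed form with m = i+1.
This completes the induction.

P(m) = m/(5(m + 5))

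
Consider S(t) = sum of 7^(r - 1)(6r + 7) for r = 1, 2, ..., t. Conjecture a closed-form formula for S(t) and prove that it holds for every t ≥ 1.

S(t) = 7^t(t + 1) - 1

We claim S(t) = 7^t(t + 1) - 1 for all t ≥ 1.
Base step (t = 1): S(1) = 13, and the closed form gives 13. They agree.
Inductive step: assume the claim holds for t = r, so S(r) = 7^r(r + 1) - 1.
Then S(r+1) = S(r) + (7^r(6r + 13)) = (7^r(r + 1) - 1) + (7^r(6r + 13)).
Simplifying, S(r+1) = 7·7^r·r + 14·7^r - 1 = 7^(r+1)((r+1) + 1) - 1,
which is the closed form with t = r+1.
By the principle of mathematical induction, the result holds for all t ≥ 1.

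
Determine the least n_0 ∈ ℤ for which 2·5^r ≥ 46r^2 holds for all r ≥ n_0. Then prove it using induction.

n_0 = 4

At r = 3: 250 < 414, so the inequality fails and n_0 ≥ 4. We prove 2·5^r ≥ 46r^2 for all r ≥ 4.
Base step (r = 4): 2·5^r = 1250 and 46r^2 = 736, so 1250 ≥ 736.
Inductive step: assume the claim holds for r = j, so 2·5^j ≥ 46j^2.
Then 2·5^(j + 1) = 5·(2·5^j) ≥ 5·(46j^2).
Also, for j ≥ 4 we have 5·(46j^2) ≥ 46(j+1)^2, since 5 ≥ (1 + 1/j)^2 for all j ≥ 4.
Combining, 2·5^(j + 1) ≥ 46(j+1)^2.
By the principle of mathematical induction, the result holds for all r ≥ 4.
Hence the smallest such n_0 is 4.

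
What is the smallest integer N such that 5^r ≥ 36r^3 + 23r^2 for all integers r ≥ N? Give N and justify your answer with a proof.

At r = 5: 3125 < 5075, so the inequality fails and N ≥ 6. We prove 5^r ≥ 36r^3 + 23r^2 for all r ≥ 6.
For the base case r = 6: 5^r = 15625 and 36r^3 + 23r^2 = 8604, so 15625 ≥ 8604.
Inductive step: suppose the statement holds for some p ≥ 6, so 5^p ≥ 36p^3 + 23p^2.
Then 5^(p + 1) = 5·(5^p) ≥ 5·(36p^3 + 23p^2).
Also, for p ≥ 6 we have 5·(36p^3 + 23p^2) ≥ 36(p+1)^3 + 23(p+1)^2, since 5·(36p^3 + 23p^2) − (36(p+1)^3 + 23(p+1)^2) = 144p^3 - 16p^2 - 154p - 59, which is nonnegative for all p ≥ 6.
Combining, 5^(p + 1) ≥ 36(p+1)^3 + 23(p+1)^2.
By induction, the statement is established for all r ≥ 6.
Hence the smallest such N is 6.

N = 6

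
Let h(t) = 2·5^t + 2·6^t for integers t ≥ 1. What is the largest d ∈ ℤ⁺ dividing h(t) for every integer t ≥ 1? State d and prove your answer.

d = 2

Computing the first values: h(1) = 22 and h(2) = 122; gcd(22, 122) = 2, so d ≤ 2.
We prove 2 | 2·5^t + 2·6^t for all t ≥ 1 by induction on t.
For the base case t = 1: h(1) = 22 = 2·(11), so 2 | h(1).
Inductive step: suppose the statement holds for some r ≥ 1, i.e. 2 | h(r). Then
h(r+1) − 6·h(r) = (2·5^(r+1) + 2·6^(r+1)) − 6·(2·5^r + 2·6^r) = (2)·5^r·(5 − 6) = (-2)·5^r. Since 2 | h(r) by the inductive hypothesis, 2 | 6·h(r); and 2 | -2 since -2 = 2·-1. Therefore 2 | h(r+1).
This completes the induction.
Therefore the largest such d is 2.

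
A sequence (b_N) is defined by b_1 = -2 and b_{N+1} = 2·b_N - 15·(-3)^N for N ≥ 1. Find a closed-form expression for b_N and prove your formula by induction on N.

b_N = -(-3)^(N + 1) + 7·2^(N - 1)

Computing the first terms: b_1 = -2, b_2 = 41, b_3 = -53. This suggests b_N = -(-3)^(N + 1) + 7·2^(N - 1).
Base case (N = 1): the formula gives -2 = -2 = b_1.
For the inductive step, assume it holds for an arbitrary m ≥ 1, so b_m = -(-3)^(m + 1) + 7·2^(m - 1).
Then b_{m+1} = 2·b_m - 15·(-3)^m = 2·(-(-3)^(m + 1) + 7·2^(m - 1)) - 15·(-3)^m = -(-3)^(m + 2) + 7·2^m = -(-3)^((m+1) + 1) + 7·2^((m+1) - 1),
which is the claimed formula at N = m+1.
Hence, by induction on N, the claim holds for every N ≥ 1.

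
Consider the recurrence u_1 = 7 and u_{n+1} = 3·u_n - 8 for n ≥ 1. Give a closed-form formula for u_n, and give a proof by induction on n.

u_n = 3^n + 4

Computing the first terms: u_1 = 7, u_2 = 13, u_3 = 31. This suggests u_n = 3^n + 4.
Base step (n = 1): the formula gives 7 = 7 = u_1.
For the inductive step, assume it holds for an arbitrary r ≥ 1, so u_r = 3^r + 4.
Then u_{r+1} = 3·u_r - 8 = 3·(3^r + 4) - 8 = 3^(r + 1) + 4,
which is the claimed formula at n = r+1.
This completes the induction.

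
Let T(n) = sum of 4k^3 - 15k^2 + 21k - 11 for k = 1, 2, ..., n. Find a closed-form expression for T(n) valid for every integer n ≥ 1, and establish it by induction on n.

We claim T(n) = n(n^3 - 3n^2 + 4n - 3) for all n ≥ 1.
For the base case n = 1: T(1) = -1, and the closed form gives -1. They agree.
Inductive step: assume the claim holds for n = k, so T(k) = k(k^3 - 3k^2 + 4k - 3).
Then T(k+1) = T(k) + (4k^3 - 3k^2 + 3k - 1) = (k(k^3 - 3k^2 + 4k - 3)) + (4k^3 - 3k^2 + 3k - 1).
Simplifying, T(k+1) = (k + 1)(k^3 + k - 1) = (k+1)((k+1)^3 - 3(k+1)^2 + 4(k+1) - 3),
which is the closed form with n = k+1.
By induction, the statement is established for all n ≥ 1.

T(n) = n(n^3 - 3n^2 + 4n - 3)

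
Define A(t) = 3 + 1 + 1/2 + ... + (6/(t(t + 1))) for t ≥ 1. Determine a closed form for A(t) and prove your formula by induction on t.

We claim A(t) = 6t/(t + 1) for all t ≥ 1.
For the base case t = 1: A(1) = 3, and the closed form gives 3. They agree.
For the inductive step, assume it holds for an arbitrary i ≥ 1, so A(i) = 6i/(i + 1).
Then A(i+1) = A(i) + (6/((i + 1)(i + 2))) = (6i/(i + 1)) + (6/((i + 1)(i + 2))).
Simplifying, A(i+1) = 6(i + 1)/(i + 2) = 6(i+1)/((i+1) + 1),
which is the closed form with t = i+1.
This completes the induction.

A(t) = 6t/(t + 1)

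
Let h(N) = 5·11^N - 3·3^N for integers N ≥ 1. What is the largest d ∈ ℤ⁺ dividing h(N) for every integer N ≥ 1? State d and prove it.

d = 2

Computing the first values: h(1) = 46 and h(2) = 578; gcd(46, 578) = 2, so d ≤ 2.
We prove 2 | 5·11^N - 3·3^N for all N ≥ 1 by induction on N.
For the base case N = 1: h(1) = 46 = 2·(23), so 2 | h(1).
For the inductive step, assume it holds for an arbitrary j ≥ 1, i.e. 2 | h(j). Then
h(j+1) − 11·h(j) = (5·11^(j+1) - 3·3^(j+1)) − 11·(5·11^j - 3·3^j) = (-3)·3^j·(3 − 11) = (24)·3^j. Since 2 | h(j) by the inductive hypothesis, 2 | 11·h(j); and 2 | 24 since 24 = 2·12. Therefore 2 | h(j+1).
Hence, by induction on N, the claim holds for every N ≥ 1.
Therefore the largest such d is 2.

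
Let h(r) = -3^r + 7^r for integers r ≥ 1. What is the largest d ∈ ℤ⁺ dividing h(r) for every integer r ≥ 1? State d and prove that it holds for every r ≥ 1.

d = 4

Computing the first values: h(1) = 4 and h(2) = 40; gcd(4, 40) = 4, so d ≤ 4.
We prove 4 | -3^r + 7^r for all r ≥ 1 by induction on r.
When r = 1: h(1) = 4 = 4·(1), so 4 | h(1).
For the inductive step, assume it holds for an arbitrary p ≥ 1, i.e. 4 | h(p). Then
7^{p+1} − 3^{p+1} = 7·7^p − 3·3^p = 7·(7^p − 3^p) + (4)·3^p. The first term is divisible by 4 by the inductive hypothesis, and the second term (4)·3^p is divisible by 4 since 4 | 4. Hence 4 | h(p+1).
This completes the induction.
Therefore the largest such d is 4.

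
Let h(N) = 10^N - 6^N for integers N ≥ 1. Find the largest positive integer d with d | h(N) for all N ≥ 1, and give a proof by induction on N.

Computing the first values: h(1) = 4 and h(2) = 64; gcd(4, 64) = 4, so d ≤ 4.
We prove 4 | 10^N - 6^N for all N ≥ 1 by induction on N.
Base case (N = 1): h(1) = 4 = 4·(1), so 4 | h(1).
Inductive step: suppose the statement holds for some p ≥ 1, i.e. 4 | h(p). Then
10^{p+1} − 6^{p+1} = 10·10^p − 6·6^p = 10·(10^p − 6^p) + (4)·6^p. The first term is divisible by 4 by the inductive hypothesis, and the second term (4)·6^p is divisible by 4 since 4 | 4. Hence 4 | h(p+1).
This completes the induction.
Therefore the largest such d is 4.

d = 4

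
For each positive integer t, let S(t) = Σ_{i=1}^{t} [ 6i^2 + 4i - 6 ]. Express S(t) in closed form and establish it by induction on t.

S(t) = t(t + 3)(2t - 1)

We claim S(t) = t(t + 3)(2t - 1) for all t ≥ 1.
Base case (t = 1): S(1) = 4, and the closed form gives 4. They agree.
Suppose the result is true for t = i, so S(i) = i(2i^2 + 5i - 3).
Then S(i+1) = S(i) + (6i^2 + 16i + 4) = (i(2i^2 + 5i - 3)) + (6i^2 + 16i + 4).
Simplifying, S(i+1) = (i + 1)(i + 4)(2i + 1) = (i+1)((i+1) + 3)(2(i+1) - 1),
which is the closed form with t = i+1.
This completes the induction.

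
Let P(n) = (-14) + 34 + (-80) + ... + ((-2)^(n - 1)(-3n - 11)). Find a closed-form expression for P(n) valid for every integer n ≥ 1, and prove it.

We claim P(n) = (-2)^n(n + 4) - 4 for all n ≥ 1.
When n = 1: P(1) = -14, and the closed form gives -14. They agree.
Suppose the result is true for n = j, so P(j) = (-2)^j(j + 4) - 4.
Then P(j+1) = P(j) + ((-2)^j(-3j - 14)) = ((-2)^j(j + 4) - 4) + ((-2)^j(-3j - 14)).
Simplifying, P(j+1) = -2(-2)^j·j - 10(-2)^j - 4 = (-2)^(j+1)((j+1) + 4) - 4,
which is the closed form with n = j+1.
By the principle of mathematical induction, the result holds for all n ≥ 1.

P(n) = (-2)^n(n + 4) - 4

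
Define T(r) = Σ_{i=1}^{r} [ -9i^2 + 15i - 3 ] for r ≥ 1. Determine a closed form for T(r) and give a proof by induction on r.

T(r) = -3r(r^2 - r - 1)

We claim T(r) = -3r(r^2 - r - 1) for all r ≥ 1.
Base step (r = 1): T(1) = 3, and the closed form gives 3. They agree.
Inductive step: assume the claim holds for r = i, so T(i) = 3i(-i^2 + i + 1).
Then T(i+1) = T(i) + (-9i^2 - 3i + 3) = (3i(-i^2 + i + 1)) + (-9i^2 - 3i + 3).
Simplifying, T(i+1) = -3(i + 1)(i^2 + i - 1) = -3(i+1)((i+1)^2 - (i+1) - 1),
which is the closed form with r = i+1.
This completes the induction.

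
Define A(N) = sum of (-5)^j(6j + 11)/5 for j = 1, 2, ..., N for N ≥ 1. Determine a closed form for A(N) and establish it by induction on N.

We claim A(N) = (-5)^N(N + 2) - 2 for all N ≥ 1.
Base step (N = 1): A(1) = -17, and the closed form gives -17. They agree.
Inductive step: suppose the statement holds for some j ≥ 1, so A(j) = (-5)^j(j + 2) - 2.
Then A(j+1) = A(j) + ((-5)^j(-6j - 17)) = ((-5)^j(j + 2) - 2) + ((-5)^j(-6j - 17)).
Simplifying, A(j+1) = -5(-5)^j·j - 15(-5)^j - 2 = (-5)^(j+1)((j+1) + 2) - 2,
which is the closed form with N = j+1.
Hence, by induction on N, the claim holds for every N ≥ 1.

A(N) = (-5)^N(N + 2) - 2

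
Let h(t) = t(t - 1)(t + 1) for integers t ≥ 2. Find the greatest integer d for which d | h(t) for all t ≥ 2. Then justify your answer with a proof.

d = 6

Computing the first values: h(2) = 6 and h(3) = 24; gcd(6, 24) = 6, so d ≤ 6.
We prove 6 | t(t - 1)(t + 1) for all t ≥ 2 by induction on t.
When t = 2: h(2) = 6 = 6·(1), so 6 | h(2).
Inductive step: suppose the statement holds for some m ≥ 2, i.e. 6 | h(m). Then
h(m+1) − h(m) = m·(m+1)·(m+2) − (m-1)·m·(m+1) = m·(m+1)·[(m+2) − (m-1)] = 3·m·(m+1). The product of 2 consecutive integers is divisible by (2)! = 2, so h(m+1) − h(m) is divisible by 3·2 = 6. By the inductive hypothesis 6 | h(m), hence 6 | h(m+1).
This completes the induction.
Therefore the largest such d is 6.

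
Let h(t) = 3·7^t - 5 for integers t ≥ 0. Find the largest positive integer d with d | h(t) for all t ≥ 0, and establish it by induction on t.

d = 2

Computing the first values: h(0) = -2 and h(1) = 16; gcd(-2, 16) = 2, so d ≤ 2.
We prove 2 | 3·7^t - 5 for all t ≥ 0 by induction on t.
Base step (t = 0): h(0) = -2 = 2·(-1), so 2 | h(0).
Inductive step: suppose the statement holds for some p ≥ 0, i.e. 2 | h(p). Then
h(p+1) = 3·7^(p+1) - 5 = 7·(3·7^p - 5) + 30 = 7·h(p) + 30. The first term is divisible by 2 by the inductive hypothesis, and 30 is divisible by 2. Hence 2 | h(p+1).
By the principle of mathematical induction, the result holds for all t ≥ 0.
Therefore the largest such d is 2.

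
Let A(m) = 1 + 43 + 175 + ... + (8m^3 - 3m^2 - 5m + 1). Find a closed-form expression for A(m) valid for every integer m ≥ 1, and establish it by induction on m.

We claim A(m) = m(2m^3 + 3m^2 - 2m - 2) for all m ≥ 1.
For the base case m = 1: A(1) = 1, and the closed form gives 1. They agree.
For the inductive step, assume it holds for an arbitrary r ≥ 1, so A(r) = r(2r^3 + 3r^2 - 2r - 2).
Then A(r+1) = A(r) + (8r^3 + 21r^2 + 13r + 1) = (r(2r^3 + 3r^2 - 2r - 2)) + (8r^3 + 21r^2 + 13r + 1).
Simplifying, A(r+1) = (r + 1)(2r^3 + 9r^2 + 10r + 1) = (r+1)(2(r+1)^3 + 3(r+1)^2 - 2(r+1) - 2),
which is the closed form with m = r+1.
By the principle of mathematical induction, the result holds for all m ≥ 1.

A(m) = m(2m^3 + 3m^2 - 2m - 2)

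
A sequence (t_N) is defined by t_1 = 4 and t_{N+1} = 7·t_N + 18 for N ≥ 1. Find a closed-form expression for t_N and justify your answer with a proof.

t_N = 7^N - 3

Computing the first terms: t_1 = 4, t_2 = 46, t_3 = 340. This suggests t_N = 7^N - 3.
When N = 1: the formula gives 4 = 4 = t_1.
Inductive step: suppose the statement holds for some j ≥ 1, so t_j = 7^j - 3.
Then t_{j+1} = 7·t_j + 18 = 7·(7^j - 3) + 18 = 7^(j + 1) - 3,
which is the claimed formula at N = j+1.
This completes the induction.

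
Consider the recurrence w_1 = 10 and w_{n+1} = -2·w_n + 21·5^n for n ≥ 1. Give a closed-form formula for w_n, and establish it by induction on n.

Computing the first terms: w_1 = 10, w_2 = 85, w_3 = 355. This suggests w_n = -5(-2)^(n - 1) + 3·5^n.
When n = 1: the formula gives 10 = 10 = w_1.
Inductive step: suppose the statement holds for some j ≥ 1, so w_j = -5(-2)^(j - 1) + 3·5^j.
Then w_{j+1} = -2·w_j + 21·5^j = -2·(-5(-2)^(j - 1) + 3·5^j) + 21·5^j = -5(-2)^j + 3·5^(j + 1) = -5(-2)^((j+1) - 1) + 3·5^(j+1),
which is the claimed formula at n = j+1.
This completes the induction.

w_n = -5(-2)^(n - 1) + 3·5^n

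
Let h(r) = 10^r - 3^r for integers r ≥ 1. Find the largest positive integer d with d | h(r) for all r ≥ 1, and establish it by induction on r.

d = 7

Computing the first values: h(1) = 7 and h(2) = 91; gcd(7, 91) = 7, so d ≤ 7.
We prove 7 | 10^r - 3^r for all r ≥ 1 by induction on r.
Base case (r = 1): h(1) = 7 = 7·(1), so 7 | h(1).
Inductive step: suppose the statement holds for some k ≥ 1, i.e. 7 | h(k). Then
10^{k+1} − 3^{k+1} = 10·10^k − 3·3^k = 10·(10^k − 3^k) + (7)·3^k. The first term is divisible by 7 by the inductive hypothesis, and the second term (7)·3^k is divisible by 7 since 7 | 7. Hence 7 | h(k+1).
By the principle of mathematical induction, the result holds for all r ≥ 1.
Therefore the largest such d is 7.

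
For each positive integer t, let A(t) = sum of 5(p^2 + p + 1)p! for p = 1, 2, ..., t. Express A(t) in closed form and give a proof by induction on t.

A(t) = (5t + 5)(t + 1)! - 5

We claim A(t) = (5t + 5)(t + 1)! - 5 for all t ≥ 1.
Base case (t = 1): A(1) = 15, and the closed form gives 15. They agree.
For the inductive step, assume it holds for an arbitrary p ≥ 1, so A(p) = (5p + 5)(p + 1)! - 5.
Then A(p+1) = A(p) + (5(p^2 + 3p + 3)(p + 1)!) = ((5p + 5)(p + 1)! - 5) + (5(p^2 + 3p + 3)(p + 1)!).
Simplifying, A(p+1) = (5(p+1) + 5)((p+1) + 1)! - 5,
which is the closed form with t = p+1.
This completes the induction.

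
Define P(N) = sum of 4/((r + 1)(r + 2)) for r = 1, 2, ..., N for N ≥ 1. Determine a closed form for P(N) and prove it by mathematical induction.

We claim P(N) = 2N/(N + 2) for all N ≥ 1.
Base step (N = 1): P(1) = 2/3, and the closed form gives 2/3. They agree.
For the inductive step, assume it holds for an arbitrary r ≥ 1, so P(r) = 2r/(r + 2).
Then P(r+1) = P(r) + (4/((r + 2)(r + 3))) = (2r/(r + 2)) + (4/((r + 2)(r + 3))).
Simplifying, P(r+1) = 2(r + 1)/(r + 3) = 2(r+1)/((r+1) + 2),
which is the closed form with N = r+1.
By the principle of mathematical induction, the result holds for all N ≥ 1.

P(N) = 2N/(N + 2)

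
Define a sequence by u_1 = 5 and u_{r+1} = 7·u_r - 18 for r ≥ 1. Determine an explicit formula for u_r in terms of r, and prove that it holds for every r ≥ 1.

Computing the first terms: u_1 = 5, u_2 = 17, u_3 = 101. This suggests u_r = 2·7^(r - 1) + 3.
For the base case r = 1: the formula gives 5 = 5 = u_1.
Suppose the result is true for r = k, so u_k = 2·7^(k - 1) + 3.
Then u_{k+1} = 7·u_k - 18 = 7·(2·7^(k - 1) + 3) - 18 = 2·7^k + 3 = 2·7^((k+1) - 1) + 3,
which is the claimed formula at r = k+1.
By induction, the statement is established for all r ≥ 1.

u_r = 2·7^(r - 1) + 3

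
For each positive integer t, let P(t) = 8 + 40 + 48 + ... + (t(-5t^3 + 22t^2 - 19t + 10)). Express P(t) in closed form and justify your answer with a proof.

P(t) = -t(t + 1)(t^3 - 4t^2 + t - 2)

We claim P(t) = -t(t + 1)(t^3 - 4t^2 + t - 2) for all t ≥ 1.
Base case (t = 1): P(1) = 8, and the closed form gives 8. They agree.
Inductive step: assume the claim holds for t = i, so P(i) = i(-i^4 + 3i^3 + 3i^2 + i + 2).
Then P(i+1) = P(i) + (-5i^4 + 2i^3 + 17i^2 + 18i + 8) = (i(-i^4 + 3i^3 + 3i^2 + i + 2)) + (-5i^4 + 2i^3 + 17i^2 + 18i + 8).
Simplifying, P(i+1) = -(i + 1)(i + 2)(i^3 - i^2 - 4i - 4) = -(i+1)((i+1) + 1)((i+1)^3 - 4(i+1)^2 + (i+1) - 2),
which is the closed form with t = i+1.
This completes the induction.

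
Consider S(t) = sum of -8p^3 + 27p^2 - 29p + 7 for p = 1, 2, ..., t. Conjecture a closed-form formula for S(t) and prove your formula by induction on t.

S(t) = -t(2t + 1)(t^2 - 3t + 3)

We claim S(t) = -t(2t + 1)(t^2 - 3t + 3) for all t ≥ 1.
Base case (t = 1): S(1) = -3, and the closed form gives -3. They agree.
For the inductive step, assume it holds for an arbitrary p ≥ 1, so S(p) = p(-2p^3 + 5p^2 - 3p - 3).
Then S(p+1) = S(p) + (-8p^3 + 3p^2 + p - 3) = (p(-2p^3 + 5p^2 - 3p - 3)) + (-8p^3 + 3p^2 + p - 3).
Simplifying, S(p+1) = -(p + 1)(2p + 3)(p^2 - p + 1) = -(p+1)(2(p+1) + 1)((p+1)^2 - 3(p+1) + 3),
which is the closed form with t = p+1.
By the principle of mathematical induction, the result holds for all t ≥ 1.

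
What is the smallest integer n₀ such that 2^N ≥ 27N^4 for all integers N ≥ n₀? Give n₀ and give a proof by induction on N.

n₀ = 23

At N = 22: 4194304 < 6324912, so the inequality fails and n₀ ≥ 23. We prove 2^N ≥ 27N^4 for all N ≥ 23.
Base case (N = 23): 2^N = 8388608 and 27N^4 = 7555707, so 8388608 ≥ 7555707.
Suppose the result is true for N = m, so 2^m ≥ 27m^4.
Then 2^(m + 1) = 2·(2^m) ≥ 2·(27m^4).
Also, for m ≥ 23 we have 2·(27m^4) ≥ 27(m+1)^4, since 2 ≥ (1 + 1/m)^4 for all m ≥ 23.
Combining, 2^(m + 1) ≥ 27(m+1)^4.
This completes the induction.
Hence the smallest such n₀ is 23.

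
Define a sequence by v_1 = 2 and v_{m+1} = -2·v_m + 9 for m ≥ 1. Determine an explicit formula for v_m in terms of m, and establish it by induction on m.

Computing the first terms: v_1 = 2, v_2 = 5, v_3 = -1. This suggests v_m = -(-2)^(m - 1) + 3.
When m = 1: the formula gives 2 = 2 = v_1.
Inductive step: suppose the statement holds for some p ≥ 1, so v_p = -(-2)^(p - 1) + 3.
Then v_{p+1} = -2·v_p + 9 = -2·(-(-2)^(p - 1) + 3) + 9 = -(-2)^p + 3 = -(-2)^((p+1) - 1) + 3,
which is the claimed formula at m = p+1.
By the principle of mathematical induction, the result holds for all m ≥ 1.

v_m = -(-2)^(m - 1) + 3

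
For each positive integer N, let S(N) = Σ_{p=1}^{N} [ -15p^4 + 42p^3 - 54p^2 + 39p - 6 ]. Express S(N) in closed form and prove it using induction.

We claim S(N) = -N(3N^4 - 3N^3 + 2N^2 - 3N - 5) for all N ≥ 1.
When N = 1: S(1) = 6, and the closed form gives 6. They agree.
Inductive step: assume the claim holds for N = p, so S(p) = p(-3p^4 + 3p^3 - 2p^2 + 3p + 5).
Then S(p+1) = S(p) + (-15p^4 - 18p^3 - 18p^2 - 3p + 6) = (p(-3p^4 + 3p^3 - 2p^2 + 3p + 5)) + (-15p^4 - 18p^3 - 18p^2 - 3p + 6).
Simplifying, S(p+1) = -(p + 1)(3p^4 + 9p^3 + 11p^2 + 4p - 6) = -(p+1)(3(p+1)^4 - 3(p+1)^3 + 2(p+1)^2 - 3(p+1) - 5),
which is the closed form with N = p+1.
By induction, the statement is established for all N ≥ 1.

S(N) = -N(3N^4 - 3N^3 + 2N^2 - 3N - 5)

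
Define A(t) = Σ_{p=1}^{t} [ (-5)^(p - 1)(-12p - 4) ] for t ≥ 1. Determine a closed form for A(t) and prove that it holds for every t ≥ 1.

A(t) = (-5)^t(2t + 1) - 1

We claim A(t) = (-5)^t(2t + 1) - 1 for all t ≥ 1.
When t = 1: A(1) = -16, and the closed form gives -16. They agree.
Inductive step: assume the claim holds for t = p, so A(p) = (-5)^p(2p + 1) - 1.
Then A(p+1) = A(p) + ((-5)^p(-12p - 16)) = ((-5)^p(2p + 1) - 1) + ((-5)^p(-12p - 16)).
Simplifying, A(p+1) = -10(-5)^p·p - 15(-5)^p - 1 = (-5)^(p+1)(2(p+1) + 1) - 1,
which is the closed form with t = p+1.
By the principle of mathematical induction, the result holds for all t ≥ 1.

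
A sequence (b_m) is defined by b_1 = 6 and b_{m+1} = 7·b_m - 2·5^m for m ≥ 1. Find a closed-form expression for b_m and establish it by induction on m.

Computing the first terms: b_1 = 6, b_2 = 32, b_3 = 174. This suggests b_m = 5^m + 7^(m - 1).
Base case (m = 1): the formula gives 6 = 6 = b_1.
For the inductive step, assume it holds for an arbitrary r ≥ 1, so b_r = 5^r + 7^(r - 1).
Then b_{r+1} = 7·b_r - 2·5^r = 7·(5^r + 7^(r - 1)) - 2·5^r = 5^(r + 1) + 7^r = 5^(r+1) + 7^((r+1) - 1),
which is the claimed formula at m = r+1.
This completes the induction.

b_m = 5^m + 7^(m - 1)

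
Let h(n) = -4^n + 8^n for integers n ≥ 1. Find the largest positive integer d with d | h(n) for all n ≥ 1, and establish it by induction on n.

d = 4

Computing the first values: h(1) = 4 and h(2) = 48; gcd(4, 48) = 4, so d ≤ 4.
We prove 4 | -4^n + 8^n for all n ≥ 1 by induction on n.
Base step (n = 1): h(1) = 4 = 4·(1), so 4 | h(1).
Inductive step: assume the claim holds for n = i, i.e. 4 | h(i). Then
8^{i+1} − 4^{i+1} = 8·8^i − 4·4^i = 8·(8^i − 4^i) + (4)·4^i. The first term is divisible by 4 by the inductive hypothesis, and the second term (4)·4^i is divisible by 4 since 4 | 4. Hence 4 | h(i+1).
By induction, the statement is established for all n ≥ 1.
Therefore the largest such d is 4.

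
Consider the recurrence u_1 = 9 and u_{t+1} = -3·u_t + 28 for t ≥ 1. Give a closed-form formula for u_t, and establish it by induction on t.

Computing the first terms: u_1 = 9, u_2 = 1, u_3 = 25. This suggests u_t = 2(-3)^(t - 1) + 7.
Base case (t = 1): the formula gives 9 = 9 = u_1.
Inductive step: suppose the statement holds for some m ≥ 1, so u_m = 2(-3)^(m - 1) + 7.
Then u_{m+1} = -3·u_m + 28 = -3·(2(-3)^(m - 1) + 7) + 28 = 2(-3)^m + 7 = 2(-3)^((m+1) - 1) + 7,
which is the claimed formula at t = m+1.
By the principle of mathematical induction, the result holds for all t ≥ 1.

u_t = 2(-3)^(t - 1) + 7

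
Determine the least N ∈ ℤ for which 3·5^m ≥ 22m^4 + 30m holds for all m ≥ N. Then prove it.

At m = 5: 9375 < 13900, so the inequality fails and N ≥ 6. We prove 3·5^m ≥ 22m^4 + 30m for all m ≥ 6.
Base case (m = 6): 3·5^m = 46875 and 22m^4 + 30m = 28692, so 46875 ≥ 28692.
Inductive step: assume the claim holds for m = j, so 3·5^j ≥ 22j^4 + 30j.
Then 3·5^(j + 1) = 5·(3·5^j) ≥ 5·(22j^4 + 30j).
Also, for j ≥ 6 we have 5·(22j^4 + 30j) ≥ 22(j+1)^4 + 30(j+1), since 5·(22j^4 + 30j) − (22(j+1)^4 + 30(j+1)) = 88j^4 - 88j^3 - 132j^2 + 32j - 52, which is nonnegative for all j ≥ 6.
Combining, 3·5^(j + 1) ≥ 22(j+1)^4 + 30(j+1).
By induction, the statement is established for all m ≥ 6.
Hence the smallest such N is 6.

N = 6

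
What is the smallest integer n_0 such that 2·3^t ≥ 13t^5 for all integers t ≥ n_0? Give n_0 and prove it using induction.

At t = 13: 3188646 < 4826809, so the inequality fails and n_0 ≥ 14. We prove 2·3^t ≥ 13t^5 for all t ≥ 14.
Base step (t = 14): 2·3^t = 9565938 and 13t^5 = 6991712, so 9565938 ≥ 6991712.
Suppose the result is true for t = r, so 2·3^r ≥ 13r^5.
Then 2·3^(r + 1) = 3·(2·3^r) ≥ 3·(13r^5).
Also, for r ≥ 14 we have 3·(13r^5) ≥ 13(r+1)^5, since 3 ≥ (1 + 1/r)^5 for all r ≥ 14.
Combining, 2·3^(r + 1) ≥ 13(r+1)^5.
Hence, by induction on t, the claim holds for every t ≥ 14.
Hence the smallest such n_0 is 14.

n_0 = 14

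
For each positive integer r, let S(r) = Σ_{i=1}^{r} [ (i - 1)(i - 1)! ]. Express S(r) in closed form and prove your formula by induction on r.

S(r) = r! - 1

We claim S(r) = r! - 1 for all r ≥ 1.
For the base case r = 1: S(1) = 0, and the closed form gives 0. They agree.
For the inductive step, assume it holds for an arbitrary i ≥ 1, so S(i) = i! - 1.
Then S(i+1) = S(i) + (i·i!) = (i! - 1) + (i·i!).
Simplifying, S(i+1) = (i+1)! - 1,
which is the closed form with r = i+1.
By induction, the statement is established for all r ≥ 1.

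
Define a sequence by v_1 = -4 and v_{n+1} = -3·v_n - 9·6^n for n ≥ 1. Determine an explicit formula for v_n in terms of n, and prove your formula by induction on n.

v_n = 2(-3)^(n - 1) - 6^n

Computing the first terms: v_1 = -4, v_2 = -42, v_3 = -198. This suggests v_n = 2(-3)^(n - 1) - 6^n.
When n = 1: the formula gives -4 = -4 = v_1.
Suppose the result is true for n = k, so v_k = 2(-3)^(k - 1) - 6^k.
Then v_{k+1} = -3·v_k - 9·6^k = -3·(2(-3)^(k - 1) - 6^k) - 9·6^k = 2(-3)^k - 6^(k + 1) = 2(-3)^((k+1) - 1) - 6^(k+1),
which is the claimed formula at n = k+1.
By the principle of mathematical induction, the result holds for all n ≥ 1.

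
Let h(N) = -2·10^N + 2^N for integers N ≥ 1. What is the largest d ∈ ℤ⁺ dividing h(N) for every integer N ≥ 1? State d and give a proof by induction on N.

d = 2

Computing the first values: h(1) = -18 and h(2) = -196; gcd(-18, -196) = 2, so d ≤ 2.
We prove 2 | -2·10^N + 2^N for all N ≥ 1 by induction on N.
For the base case N = 1: h(1) = -18 = 2·(-9), so 2 | h(1).
Inductive step: suppose the statement holds for some j ≥ 1, i.e. 2 | h(j). Then
h(j+1) − 10·h(j) = (-2·10^(j+1) + 2^(j+1)) − 10·(-2·10^j + 2^j) = (1)·2^j·(2 − 10) = (-8)·2^j. Since 2 | h(j) by the inductive hypothesis, 2 | 10·h(j); and 2 | -8 since -8 = 2·-4. Therefore 2 | h(j+1).
Hence, by induction on N, the claim holds for every N ≥ 1.
Therefore the largest such d is 2.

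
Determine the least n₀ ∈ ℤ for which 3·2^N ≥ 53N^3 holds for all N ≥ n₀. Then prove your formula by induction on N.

n₀ = 17

At N = 16: 196608 < 217088, so the inequality fails and n₀ ≥ 17. We prove 3·2^N ≥ 53N^3 for all N ≥ 17.
For the base case N = 17: 3·2^N = 393216 and 53N^3 = 260389, so 393216 ≥ 260389.
Inductive step: suppose the statement holds for some k ≥ 17, so 3·2^k ≥ 53k^3.
Then 3·2^(k + 1) = 2·(3·2^k) ≥ 2·(53k^3).
Also, for k ≥ 17 we have 2·(53k^3) ≥ 53(k+1)^3, since 2 ≥ (1 + 1/k)^3 for all k ≥ 17.
Combining, 3·2^(k + 1) ≥ 53(k+1)^3.
This completes the induction.
Hence the smallest such n₀ is 17.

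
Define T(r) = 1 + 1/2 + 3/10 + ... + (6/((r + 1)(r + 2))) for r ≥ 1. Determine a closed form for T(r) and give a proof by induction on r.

We claim T(r) = 3r/(r + 2) for all r ≥ 1.
When r = 1: T(1) = 1, and the closed form gives 1. They agree.
Suppose the result is true for r = m, so T(m) = 3m/(m + 2).
Then T(m+1) = T(m) + (6/((m + 2)(m + 3))) = (3m/(m + 2)) + (6/((m + 2)(m + 3))).
Simplifying, T(m+1) = 3(m + 1)/(m + 3) = 3(m+1)/((m+1) + 2),
which is the closed form with r = m+1.
By induction, the statement is established for all r ≥ 1.

T(r) = 3r/(r + 2)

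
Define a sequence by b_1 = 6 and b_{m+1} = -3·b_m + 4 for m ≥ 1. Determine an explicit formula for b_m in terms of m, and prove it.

b_m = 5(-3)^(m - 1) + 1

Computing the first terms: b_1 = 6, b_2 = -14, b_3 = 46. This suggests b_m = 5(-3)^(m - 1) + 1.
Base step (m = 1): the formula gives 6 = 6 = b_1.
For the inductive step, assume it holds for an arbitrary j ≥ 1, so b_j = 5(-3)^(j - 1) + 1.
Then b_{j+1} = -3·b_j + 4 = -3·(5(-3)^(j - 1) + 1) + 4 = 5(-3)^j + 1 = 5(-3)^((j+1) - 1) + 1,
which is the claimed formula at m = j+1.
By induction, the statement is established for all m ≥ 1.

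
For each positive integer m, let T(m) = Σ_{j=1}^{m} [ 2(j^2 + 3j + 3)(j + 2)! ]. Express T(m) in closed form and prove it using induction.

We claim T(m) = (2m + 2)(m + 3)! - 12 for all m ≥ 1.
Base step (m = 1): T(1) = 84, and the closed form gives 84. They agree.
For the inductive step, assume it holds for an arbitrary j ≥ 1, so T(j) = (2j + 2)(j + 3)! - 12.
Then T(j+1) = T(j) + (2(j^2 + 5j + 7)(j + 3)!) = ((2j + 2)(j + 3)! - 12) + (2(j^2 + 5j + 7)(j + 3)!).
Simplifying, T(j+1) = (2(j+1) + 2)((j+1) + 3)! - 12,
which is the closed form with m = j+1.
By induction, the statement is established for all m ≥ 1.

T(m) = (2m + 2)(m + 3)! - 12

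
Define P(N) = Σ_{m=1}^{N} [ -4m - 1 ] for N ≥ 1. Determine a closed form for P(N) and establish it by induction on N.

P(N) = -N(2N + 3)

We claim P(N) = -N(2N + 3) for all N ≥ 1.
Base case (N = 1): P(1) = -5, and the closed form gives -5. They agree.
For the inductive step, assume it holds for an arbitrary m ≥ 1, so P(m) = m(-2m - 3).
Then P(m+1) = P(m) + (-4m - 5) = (m(-2m - 3)) + (-4m - 5).
Simplifying, P(m+1) = -(m + 1)(2m + 5) = -(m+1)(2(m+1) + 3),
which is the closed form with N = m+1.
By induction, the statement is established for all N ≥ 1.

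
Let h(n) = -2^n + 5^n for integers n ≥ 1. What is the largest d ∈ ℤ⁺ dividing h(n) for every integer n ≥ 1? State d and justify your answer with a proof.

d = 3

Computing the first values: h(1) = 3 and h(2) = 21; gcd(3, 21) = 3, so d ≤ 3.
We prove 3 | -2^n + 5^n for all n ≥ 1 by induction on n.
For the base case n = 1: h(1) = 3 = 3·(1), so 3 | h(1).
Suppose the result is true for n = i, i.e. 3 | h(i). Then
5^{i+1} − 2^{i+1} = 5·5^i − 2·2^i = 5·(5^i − 2^i) + (3)·2^i. The first term is divisible by 3 by the inductive hypothesis, and the second term (3)·2^i is divisible by 3 since 3 | 3. Hence 3 | h(i+1).
By the principle of mathematical induction, the result holds for all n ≥ 1.
Therefore the largest such d is 3.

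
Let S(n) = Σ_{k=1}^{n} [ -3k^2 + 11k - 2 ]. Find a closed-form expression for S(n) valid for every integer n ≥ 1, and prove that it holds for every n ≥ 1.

S(n) = -n(n^2 - 4n - 3)

We claim S(n) = -n(n^2 - 4n - 3) for all n ≥ 1.
Base step (n = 1): S(1) = 6, and the closed form gives 6. They agree.
Inductive step: suppose the statement holds for some k ≥ 1, so S(k) = k(-k^2 + 4k + 3).
Then S(k+1) = S(k) + (-3k^2 + 5k + 6) = (k(-k^2 + 4k + 3)) + (-3k^2 + 5k + 6).
Simplifying, S(k+1) = -(k + 1)(k^2 - 2k - 6) = -(k+1)((k+1)^2 - 4(k+1) - 3),
which is the closed form with n = k+1.
Hence, by induction on n, the claim holds for every n ≥ 1.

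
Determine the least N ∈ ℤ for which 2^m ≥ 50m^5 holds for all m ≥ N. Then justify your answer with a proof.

N = 31

At m = 30: 1073741824 < 1215000000, so the inequality fails and N ≥ 31. We prove 2^m ≥ 50m^5 for all m ≥ 31.
When m = 31: 2^m = 2147483648 and 50m^5 = 1431457550, so 2147483648 ≥ 1431457550.
For the inductive step, assume it holds for an arbitrary r ≥ 31, so 2^r ≥ 50r^5.
Then 2^(r + 1) = 2·(2^r) ≥ 2·(50r^5).
Also, for r ≥ 31 we have 2·(50r^5) ≥ 50(r+1)^5, since 2 ≥ (1 + 1/r)^5 for all r ≥ 31.
Combining, 2^(r + 1) ≥ 50(r+1)^5.
By induction, the statement is established for all m ≥ 31.
Hence the smallest such N is 31.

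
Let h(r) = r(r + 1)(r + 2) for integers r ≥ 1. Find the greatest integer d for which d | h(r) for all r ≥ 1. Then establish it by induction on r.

Computing the first values: h(1) = 6 and h(2) = 24; gcd(6, 24) = 6, so d ≤ 6.
We prove 6 | r(r + 1)(r + 2) for all r ≥ 1 by induction on r.
When r = 1: h(1) = 6 = 6·(1), so 6 | h(1).
Inductive step: suppose the statement holds for some i ≥ 1, i.e. 6 | h(i). Then
h(i+1) − h(i) = (i+1)·(i+2)·(i+3) − i·(i+1)·(i+2) = (i+1)·(i+2)·[(i+3) − i] = 3·(i+1)·(i+2). The product of 2 consecutive integers is divisible by (2)! = 2, so h(i+1) − h(i) is divisible by 3·2 = 6. By the inductive hypothesis 6 | h(i), hence 6 | h(i+1).
By the principle of mathematical induction, the result holds for all r ≥ 1.
Therefore the largest such d is 6.

d = 6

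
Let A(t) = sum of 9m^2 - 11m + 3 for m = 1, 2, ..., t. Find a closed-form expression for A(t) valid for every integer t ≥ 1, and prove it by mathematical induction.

We claim A(t) = t(3t^2 - t - 1) for all t ≥ 1.
Base step (t = 1): A(1) = 1, and the closed form gives 1. They agree.
Inductive step: assume the claim holds for t = m, so A(m) = m(3m^2 - m - 1).
Then A(m+1) = A(m) + (9m^2 + 7m + 1) = (m(3m^2 - m - 1)) + (9m^2 + 7m + 1).
Simplifying, A(m+1) = (m + 1)(3m^2 + 5m + 1) = (m+1)(3(m+1)^2 - (m+1) - 1),
which is the closed form with t = m+1.
Hence, by induction on t, the claim holds for every t ≥ 1.

A(t) = t(3t^2 - t - 1)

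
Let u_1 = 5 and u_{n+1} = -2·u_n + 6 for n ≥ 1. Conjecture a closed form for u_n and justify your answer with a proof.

u_n = 3(-2)^(n - 1) + 2

Computing the first terms: u_1 = 5, u_2 = -4, u_3 = 14. This suggests u_n = 3(-2)^(n - 1) + 2.
For the base case n = 1: the formula gives 5 = 5 = u_1.
For the inductive step, assume it holds for an arbitrary r ≥ 1, so u_r = 3(-2)^(r - 1) + 2.
Then u_{r+1} = -2·u_r + 6 = -2·(3(-2)^(r - 1) + 2) + 6 = 3(-2)^r + 2 = 3(-2)^((r+1) - 1) + 2,
which is the claimed formula at n = r+1.
By the principle of mathematical induction, the result holds for all n ≥ 1.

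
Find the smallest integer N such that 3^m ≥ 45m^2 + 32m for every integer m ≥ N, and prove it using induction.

N = 8

At m = 7: 2187 < 2429, so the inequality fails and N ≥ 8. We prove 3^m ≥ 45m^2 + 32m for all m ≥ 8.
Base case (m = 8): 3^m = 6561 and 45m^2 + 32m = 3136, so 6561 ≥ 3136.
For the inductive step, assume it holds for an arbitrary p ≥ 8, so 3^p ≥ 45p^2 + 32p.
Then 3^(p + 1) = 3·(3^p) ≥ 3·(45p^2 + 32p).
Also, for p ≥ 8 we have 3·(45p^2 + 32p) ≥ 45(p+1)^2 + 32(p+1), since 3·(45p^2 + 32p) − (45(p+1)^2 + 32(p+1)) = 90p^2 - 26p - 77, which is nonnegative for all p ≥ 8.
Combining, 3^(p + 1) ≥ 45(p+1)^2 + 32(p+1).
By induction, the statement is established for all m ≥ 8.
Hence the smallest such N is 8.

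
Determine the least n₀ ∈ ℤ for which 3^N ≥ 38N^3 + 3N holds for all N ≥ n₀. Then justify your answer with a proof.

n₀ = 10

At N = 9: 19683 < 27729, so the inequality fails and n₀ ≥ 10. We prove 3^N ≥ 38N^3 + 3N for all N ≥ 10.
Base case (N = 10): 3^N = 59049 and 38N^3 + 3N = 38030, so 59049 ≥ 38030.
Inductive step: assume the claim holds for N = i, so 3^i ≥ 38i^3 + 3i.
Then 3^(i + 1) = 3·(3^i) ≥ 3·(38i^3 + 3i).
Also, for i ≥ 10 we have 3·(38i^3 + 3i) ≥ 38(i+1)^3 + 3(i+1), since 3·(38i^3 + 3i) − (38(i+1)^3 + 3(i+1)) = 76i^3 - 114i^2 - 108i - 41, which is nonnegative for all i ≥ 10.
Combining, 3^(i + 1) ≥ 38(i+1)^3 + 3(i+1).
By induction, the statement is established for all N ≥ 10.
Hence the smallest such n₀ is 10.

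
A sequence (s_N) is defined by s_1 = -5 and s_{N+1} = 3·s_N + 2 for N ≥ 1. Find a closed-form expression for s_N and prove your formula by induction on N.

Computing the first terms: s_1 = -5, s_2 = -13, s_3 = -37. This suggests s_N = -4·3^(N - 1) - 1.
Base case (N = 1): the formula gives -5 = -5 = s_1.
For the inductive step, assume it holds for an arbitrary m ≥ 1, so s_m = -4·3^(m - 1) - 1.
Then s_{m+1} = 3·s_m + 2 = 3·(-4·3^(m - 1) - 1) + 2 = -4·3^m - 1 = -4·3^((m+1) - 1) - 1,
which is the claimed formula at N = m+1.
By the principle of mathematical induction, the result holds for all N ≥ 1.

s_N = -4·3^(N - 1) - 1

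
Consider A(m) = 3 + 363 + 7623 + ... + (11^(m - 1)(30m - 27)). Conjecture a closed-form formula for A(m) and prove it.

We claim A(m) = 3·11^m(m - 1) + 3 for all m ≥ 1.
When m = 1: A(1) = 3, and the closed form gives 3. They agree.
Suppose the result is true for m = k, so A(k) = 3·11^k(k - 1) + 3.
Then A(k+1) = A(k) + (11^k(30k + 3)) = (3·11^k(k - 1) + 3) + (11^k(30k + 3)).
Simplifying, A(k+1) = 33·11^k·k + 3 = 3·11^(k+1)((k+1) - 1) + 3,
which is the closed form with m = k+1.
Hence, by induction on m, the claim holds for every m ≥ 1.

A(m) = 3·11^m(m - 1) + 3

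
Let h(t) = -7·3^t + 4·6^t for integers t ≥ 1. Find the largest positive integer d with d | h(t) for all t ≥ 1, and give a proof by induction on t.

d = 3

Computing the first values: h(1) = 3 and h(2) = 81; gcd(3, 81) = 3, so d ≤ 3.
We prove 3 | -7·3^t + 4·6^t for all t ≥ 1 by induction on t.
Base step (t = 1): h(1) = 3 = 3·(1), so 3 | h(1).
Suppose the result is true for t = p, i.e. 3 | h(p). Then
h(p+1) − 6·h(p) = (-7·3^(p+1) + 4·6^(p+1)) − 6·(-7·3^p + 4·6^p) = (-7)·3^p·(3 − 6) = (21)·3^p. Since 3 | h(p) by the inductive hypothesis, 3 | 6·h(p); and 3 | 21 since 21 = 3·7. Therefore 3 | h(p+1).
By the principle of mathematical induction, the result holds for all t ≥ 1.
Therefore the largest such d is 3.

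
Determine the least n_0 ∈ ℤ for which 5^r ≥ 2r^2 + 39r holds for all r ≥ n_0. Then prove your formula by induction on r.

n_0 = 4

At r = 3: 125 < 135, so the inequality fails and n_0 ≥ 4. We prove 5^r ≥ 2r^2 + 39r for all r ≥ 4.
When r = 4: 5^r = 625 and 2r^2 + 39r = 188, so 625 ≥ 188.
Inductive step: suppose the statement holds for some p ≥ 4, so 5^p ≥ 2p^2 + 39p.
Then 5^(p + 1) = 5·(5^p) ≥ 5·(2p^2 + 39p).
Also, for p ≥ 4 we have 5·(2p^2 + 39p) ≥ 2(p+1)^2 + 39(p+1), since 5·(2p^2 + 39p) − (2(p+1)^2 + 39(p+1)) = 8p^2 + 152p - 41, which is nonnegative for all p ≥ 4.
Combining, 5^(p + 1) ≥ 2(p+1)^2 + 39(p+1).
Hence, by induction on r, the claim holds for every r ≥ 4.
Hence the smallest such n_0 is 4.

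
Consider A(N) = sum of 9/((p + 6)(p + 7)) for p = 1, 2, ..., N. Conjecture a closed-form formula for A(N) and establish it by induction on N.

A(N) = 9N/(7(N + 7))

We claim A(N) = 9N/(7(N + 7)) for all N ≥ 1.
For the base case N = 1: A(1) = 9/56, and the closed form gives 9/56. They agree.
For the inductive step, assume it holds for an arbitrary p ≥ 1, so A(p) = 9p/(7(p + 7)).
Then A(p+1) = A(p) + (9/((p + 7)(p + 8))) = (9p/(7(p + 7))) + (9/((p + 7)(p + 8))).
Simplifying, A(p+1) = 9(p + 1)/(7(p + 8)) = 9(p+1)/(7((p+1) + 7)),
which is the closed form with N = p+1.
By the principle of mathematical induction, the result holds for all N ≥ 1.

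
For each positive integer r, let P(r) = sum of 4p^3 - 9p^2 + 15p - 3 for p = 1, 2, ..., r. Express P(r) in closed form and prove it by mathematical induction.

P(r) = r(r^3 - r^2 + 4r + 3)

We claim P(r) = r(r^3 - r^2 + 4r + 3) for all r ≥ 1.
For the base case r = 1: P(1) = 7, and the closed form gives 7. They agree.
For the inductive step, assume it holds for an arbitrary p ≥ 1, so P(p) = p(p^3 - p^2 + 4p + 3).
Then P(p+1) = P(p) + (4p^3 + 3p^2 + 9p + 7) = (p(p^3 - p^2 + 4p + 3)) + (4p^3 + 3p^2 + 9p + 7).
Simplifying, P(p+1) = (p + 1)(p^3 + 2p^2 + 5p + 7) = (p+1)((p+1)^3 - (p+1)^2 + 4(p+1) + 3),
which is the closed form with r = p+1.
By the principle of mathematical induction, the result holds for all r ≥ 1.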